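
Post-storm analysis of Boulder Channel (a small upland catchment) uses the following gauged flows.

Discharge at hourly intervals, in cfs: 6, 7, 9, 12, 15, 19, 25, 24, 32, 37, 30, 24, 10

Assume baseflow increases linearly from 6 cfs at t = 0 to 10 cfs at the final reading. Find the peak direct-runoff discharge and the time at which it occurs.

Subtracting baseflow gives direct-runoff ordinates: 0.00, 0.67, 2.33, 5.00, 7.67, 11.33, 17.00, 15.67, 23.33, 28.00, 20.67, 14.33, 0.00 cfs.
The maximum is 28.00 cfs, occurring at the reading for t = 9 h.

Q_p = 28.00 cfs at t = 9 h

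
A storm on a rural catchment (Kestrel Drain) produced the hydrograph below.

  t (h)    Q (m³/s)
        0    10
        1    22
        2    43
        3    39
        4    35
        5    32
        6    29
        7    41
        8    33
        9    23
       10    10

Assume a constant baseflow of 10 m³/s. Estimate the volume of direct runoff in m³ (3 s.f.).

Direct-runoff ordinates (Q − Q_b): 0.0, 12.0, 33.0, 29.0, 25.0, 22.0, 19.0, 31.0, 23.0, 13.0, 0.0 m³/s.
ΣQ_DR = 207.0 m³/s.
With Δt = 1 h = 3600 s, V = ΣQ_DR · Δt = 207.0 × 3600 = 7.45 × 10^5 m³.

V ≈ 7.45 × 10^5 m³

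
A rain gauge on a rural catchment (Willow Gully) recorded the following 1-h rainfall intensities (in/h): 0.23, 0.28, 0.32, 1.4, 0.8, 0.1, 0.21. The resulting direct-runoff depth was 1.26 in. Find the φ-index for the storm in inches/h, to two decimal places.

φ ≈ 0.47 in/h

Only the 2 blocks with intensity above φ contribute runoff: 1.4, 0.8 in/h.
Σ(I−φ)·Δt = d  ⇒  (1.4+0.8 − 2φ)·1 = 1.26
φ = (2.200 − 1.26/1) / 2 = 0.47 in/h.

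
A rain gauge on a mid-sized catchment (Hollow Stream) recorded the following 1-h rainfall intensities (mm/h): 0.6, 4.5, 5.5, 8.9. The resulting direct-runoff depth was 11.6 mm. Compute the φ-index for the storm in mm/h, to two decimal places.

Only the 3 blocks with intensity above φ contribute runoff: 4.5, 5.5, 8.9 mm/h.
Σ(I−φ)·Δt = d  ⇒  (4.5+5.5+8.9 − 3φ)·1 = 11.6
φ = (18.90 − 11.6/1) / 3 = 2.43 mm/h.

φ ≈ 2.43 mm/h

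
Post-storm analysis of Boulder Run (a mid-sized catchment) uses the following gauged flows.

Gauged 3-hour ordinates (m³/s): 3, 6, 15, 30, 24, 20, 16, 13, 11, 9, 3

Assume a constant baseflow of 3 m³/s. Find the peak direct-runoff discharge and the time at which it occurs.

Q_p = 27.0 m³/s at t = 9 h

Subtracting baseflow gives direct-runoff ordinates: 0.0, 3.0, 12.0, 27.0, 21.0, 17.0, 13.0, 10.0, 8.0, 6.0, 0.0 m³/s.
The maximum is 27.0 m³/s, occurring at the reading for t = 9 h.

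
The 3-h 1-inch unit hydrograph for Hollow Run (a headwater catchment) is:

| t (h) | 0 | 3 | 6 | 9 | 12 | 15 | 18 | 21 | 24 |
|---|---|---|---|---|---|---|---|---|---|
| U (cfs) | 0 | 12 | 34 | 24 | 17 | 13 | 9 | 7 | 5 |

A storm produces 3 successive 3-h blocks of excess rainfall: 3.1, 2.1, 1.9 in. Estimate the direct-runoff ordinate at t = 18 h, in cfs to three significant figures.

Q ≈ 87.5 cfs

By discrete convolution, Q_j = Σ (P_i / 1 in) · U_{j−i}.
At t = 18 h (j=6): Q = (3.1/1)·9 + (2.1/1)·13 + (1.9/1)·17 = 87.5 cfs.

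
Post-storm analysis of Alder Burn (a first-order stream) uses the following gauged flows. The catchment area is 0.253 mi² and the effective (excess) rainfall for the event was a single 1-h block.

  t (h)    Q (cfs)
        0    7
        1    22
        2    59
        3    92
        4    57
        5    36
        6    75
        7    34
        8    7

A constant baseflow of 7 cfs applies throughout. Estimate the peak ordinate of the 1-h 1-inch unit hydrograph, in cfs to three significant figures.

Direct runoff: 0.0, 15.0, 52.0, 85.0, 50.0, 29.0, 68.0, 27.0, 0.0 cfs; ΣQ_DR = 326.0 cfs, peak = 85.0 cfs.
Runoff depth d = ΣQ_DR·Δt / A = 326.0 × 3600 / (0.253 mi²) = 1.997 in.
The 1-inch UH is the DRH scaled by (1 in)/d, so U_p = 85.0 × 1/1.997 = 42.6 cfs.

U_p ≈ 42.6 cfs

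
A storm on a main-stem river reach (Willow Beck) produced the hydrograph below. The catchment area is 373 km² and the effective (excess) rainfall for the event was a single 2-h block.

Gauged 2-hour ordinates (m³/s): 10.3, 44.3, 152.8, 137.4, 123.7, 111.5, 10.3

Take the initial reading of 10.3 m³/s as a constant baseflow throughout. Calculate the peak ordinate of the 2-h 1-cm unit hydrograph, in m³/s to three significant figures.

U_p ≈ 142 m³/s

Direct runoff: 0.0, 34.0, 142.5, 127.1, 113.4, 101.2, 0.0 m³/s; ΣQ_DR = 518.2 m³/s, peak = 142.5 m³/s.
Runoff depth d = ΣQ_DR·Δt / A = 518.2 × 7200 / (373 km²) = 10.00 mm.
The 1-cm UH is the DRH scaled by (10 mm)/d, so U_p = 142.5 × 10/10.00 = 142 m³/s.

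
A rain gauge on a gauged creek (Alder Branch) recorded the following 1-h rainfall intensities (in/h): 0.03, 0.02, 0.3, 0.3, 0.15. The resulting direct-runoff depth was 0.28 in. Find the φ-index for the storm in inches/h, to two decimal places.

φ ≈ 0.16 in/h

Only the 2 blocks with intensity above φ contribute runoff: 0.3, 0.3 in/h.
Σ(I−φ)·Δt = d  ⇒  (0.3+0.3 − 2φ)·1 = 0.28
φ = (0.6000 − 0.28/1) / 2 = 0.16 in/h.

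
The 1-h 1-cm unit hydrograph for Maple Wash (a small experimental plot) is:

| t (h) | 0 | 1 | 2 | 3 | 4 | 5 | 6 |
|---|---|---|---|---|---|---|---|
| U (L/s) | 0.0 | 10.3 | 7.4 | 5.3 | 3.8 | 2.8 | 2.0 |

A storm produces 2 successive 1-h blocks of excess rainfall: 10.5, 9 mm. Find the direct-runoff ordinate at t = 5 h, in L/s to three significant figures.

Q ≈ 6.36 L/s

By discrete convolution, Q_j = Σ (P_i / 10 mm) · U_{j−i}.
At t = 5 h (j=5): Q = (10.5/10)·2.8 + (9/10)·3.8 = 6.36 L/s.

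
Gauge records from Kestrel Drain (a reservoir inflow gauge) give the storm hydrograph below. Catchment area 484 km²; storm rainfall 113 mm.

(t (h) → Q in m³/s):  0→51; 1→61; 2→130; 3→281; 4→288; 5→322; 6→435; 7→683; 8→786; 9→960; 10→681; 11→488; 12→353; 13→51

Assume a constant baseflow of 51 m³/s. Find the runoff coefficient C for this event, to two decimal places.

ΣQ_DR = 4856 m³/s; V = ΣQ_DR·Δt = 1.748 × 10^7 m³.
Runoff depth d = V / A = 36.12 mm.
C = d / P = 36.12 / 113 = 0.32.

C ≈ 0.32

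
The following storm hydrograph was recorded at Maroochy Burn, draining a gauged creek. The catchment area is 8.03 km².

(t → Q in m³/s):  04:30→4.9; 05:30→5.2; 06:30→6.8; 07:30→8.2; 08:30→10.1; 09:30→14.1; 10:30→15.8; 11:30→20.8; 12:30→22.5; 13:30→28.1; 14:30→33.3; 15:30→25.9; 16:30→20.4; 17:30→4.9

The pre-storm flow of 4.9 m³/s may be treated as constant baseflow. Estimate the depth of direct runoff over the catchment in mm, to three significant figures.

d ≈ 68.3 mm

Direct runoff: 0.0, 0.3, 1.9, 3.3, 5.2, 9.2, 10.9, 15.9, 17.6, 23.2, 28.4, 21.0, 15.5, 0.0 m³/s; ΣQ_DR = 152.4 m³/s.
V = ΣQ_DR · Δt = 152.4 × 3600 s = 5.486 × 10^5 m³.
Over A = 8.03 km², depth = V / A = 68.3 mm.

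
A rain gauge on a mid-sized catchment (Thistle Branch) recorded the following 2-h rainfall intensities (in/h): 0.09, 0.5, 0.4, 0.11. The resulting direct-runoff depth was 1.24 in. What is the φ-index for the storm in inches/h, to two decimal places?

Only the 2 blocks with intensity above φ contribute runoff: 0.5, 0.4 in/h.
Σ(I−φ)·Δt = d  ⇒  (0.5+0.4 − 2φ)·2 = 1.24
φ = (0.9000 − 1.24/2) / 2 = 0.14 in/h.

φ ≈ 0.14 in/h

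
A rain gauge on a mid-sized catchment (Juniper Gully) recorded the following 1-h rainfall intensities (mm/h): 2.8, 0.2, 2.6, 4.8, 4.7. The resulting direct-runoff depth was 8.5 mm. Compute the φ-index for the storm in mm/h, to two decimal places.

Only the 4 blocks with intensity above φ contribute runoff: 2.8, 2.6, 4.8, 4.7 mm/h.
Σ(I−φ)·Δt = d  ⇒  (2.8+2.6+4.8+4.7 − 4φ)·1 = 8.5
φ = (14.90 − 8.5/1) / 4 = 1.60 mm/h.

φ ≈ 1.60 mm/h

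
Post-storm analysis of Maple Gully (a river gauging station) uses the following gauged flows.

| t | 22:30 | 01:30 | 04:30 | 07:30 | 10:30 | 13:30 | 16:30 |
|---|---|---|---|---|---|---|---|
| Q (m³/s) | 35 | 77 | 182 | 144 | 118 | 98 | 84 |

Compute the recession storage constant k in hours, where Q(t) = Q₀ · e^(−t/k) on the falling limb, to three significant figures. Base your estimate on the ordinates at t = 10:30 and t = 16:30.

On the falling limb, Q drops from 118 to 84 m³/s between t = 10:30 and t = 16:30 (Δt = 6 h).
k = −Δt / ln(Q₂/Q₁) = −6 / ln(84/118) = 17.7 h.

k ≈ 17.7 h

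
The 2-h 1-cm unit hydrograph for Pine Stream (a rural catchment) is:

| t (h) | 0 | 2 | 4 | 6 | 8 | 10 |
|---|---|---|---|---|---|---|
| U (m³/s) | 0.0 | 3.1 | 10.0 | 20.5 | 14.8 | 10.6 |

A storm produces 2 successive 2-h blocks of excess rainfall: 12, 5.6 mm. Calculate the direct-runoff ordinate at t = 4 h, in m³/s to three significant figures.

Q ≈ 13.7 m³/s

By discrete convolution, Q_j = Σ (P_i / 10 mm) · U_{j−i}.
At t = 4 h (j=2): Q = (12/10)·10.0 + (5.6/10)·3.1 = 13.7 m³/s.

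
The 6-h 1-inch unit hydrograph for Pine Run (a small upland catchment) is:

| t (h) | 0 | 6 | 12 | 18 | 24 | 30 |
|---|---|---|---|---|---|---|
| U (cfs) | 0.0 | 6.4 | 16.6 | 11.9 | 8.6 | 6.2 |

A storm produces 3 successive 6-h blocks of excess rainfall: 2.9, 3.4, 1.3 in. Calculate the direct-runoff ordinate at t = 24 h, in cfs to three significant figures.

Q ≈ 87.0 cfs

By discrete convolution, Q_j = Σ (P_i / 1 in) · U_{j−i}.
At t = 24 h (j=4): Q = (2.9/1)·8.6 + (3.4/1)·11.9 + (1.3/1)·16.6 = 87.0 cfs.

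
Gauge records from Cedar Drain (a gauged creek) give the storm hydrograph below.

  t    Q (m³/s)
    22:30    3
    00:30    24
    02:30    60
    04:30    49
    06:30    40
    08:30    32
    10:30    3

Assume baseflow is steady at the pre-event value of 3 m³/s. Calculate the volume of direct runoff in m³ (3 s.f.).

V ≈ 1.37 × 10^6 m³

Direct-runoff ordinates (Q − Q_b): 0.0, 21.0, 57.0, 46.0, 37.0, 29.0, 0.0 m³/s.
ΣQ_DR = 190.0 m³/s.
With Δt = 2 h = 7200 s, V = ΣQ_DR · Δt = 190.0 × 7200 = 1.37 × 10^6 m³.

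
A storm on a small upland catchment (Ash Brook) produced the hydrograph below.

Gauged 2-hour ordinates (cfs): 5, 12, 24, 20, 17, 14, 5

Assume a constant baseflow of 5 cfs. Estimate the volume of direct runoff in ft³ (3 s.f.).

Direct-runoff ordinates (Q − Q_b): 0.0, 7.0, 19.0, 15.0, 12.0, 9.0, 0.0 cfs.
ΣQ_DR = 62.00 cfs.
With Δt = 2 h = 7200 s, V = ΣQ_DR · Δt = 62.00 × 7200 = 4.46 × 10^5 ft³.

V ≈ 4.46 × 10^5 ft³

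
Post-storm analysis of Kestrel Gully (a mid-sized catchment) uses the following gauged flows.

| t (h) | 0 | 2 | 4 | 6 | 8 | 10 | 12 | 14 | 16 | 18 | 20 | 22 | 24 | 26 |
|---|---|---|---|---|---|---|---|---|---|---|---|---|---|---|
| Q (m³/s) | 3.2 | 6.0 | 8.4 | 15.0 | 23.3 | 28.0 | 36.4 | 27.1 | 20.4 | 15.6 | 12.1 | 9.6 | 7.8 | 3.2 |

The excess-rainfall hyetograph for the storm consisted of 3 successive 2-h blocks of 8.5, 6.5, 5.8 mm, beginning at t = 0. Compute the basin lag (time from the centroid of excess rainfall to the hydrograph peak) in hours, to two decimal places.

Centroid of excess rainfall: t_c = Σ P_i·t̄_i / ΣP_i = 2.7404 h (block centres at 1, 3, 5 h).
Hydrograph peak occurs at t = 12 h, so basin lag t_L = 12 − 2.7404 = 9.26 h.

t_L ≈ 9.26 h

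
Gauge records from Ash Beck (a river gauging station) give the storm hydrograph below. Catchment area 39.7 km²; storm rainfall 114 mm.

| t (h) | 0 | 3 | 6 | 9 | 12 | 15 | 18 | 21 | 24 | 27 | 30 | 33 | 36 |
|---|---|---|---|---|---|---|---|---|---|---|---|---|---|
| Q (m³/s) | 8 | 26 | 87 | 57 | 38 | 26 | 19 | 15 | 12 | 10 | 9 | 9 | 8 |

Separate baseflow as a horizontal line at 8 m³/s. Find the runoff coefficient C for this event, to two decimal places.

C ≈ 0.52

ΣQ_DR = 220.0 m³/s; V = ΣQ_DR·Δt = 2.376 × 10^6 m³.
Runoff depth d = V / A = 59.85 mm.
C = d / P = 59.85 / 114 = 0.52.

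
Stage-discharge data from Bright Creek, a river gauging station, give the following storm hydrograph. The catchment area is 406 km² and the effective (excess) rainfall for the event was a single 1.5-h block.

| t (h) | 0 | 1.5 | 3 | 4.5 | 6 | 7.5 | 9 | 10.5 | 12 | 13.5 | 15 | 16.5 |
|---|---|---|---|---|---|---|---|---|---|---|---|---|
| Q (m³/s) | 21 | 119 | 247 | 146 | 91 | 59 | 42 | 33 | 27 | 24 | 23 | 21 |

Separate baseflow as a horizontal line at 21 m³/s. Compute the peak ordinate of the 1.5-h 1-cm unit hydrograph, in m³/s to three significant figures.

U_p ≈ 283 m³/s

Direct runoff: 0.0, 98.0, 226.0, 125.0, 70.0, 38.0, 21.0, 12.0, 6.0, 3.0, 2.0, 0.0 m³/s; ΣQ_DR = 601.0 m³/s, peak = 226.0 m³/s.
Runoff depth d = ΣQ_DR·Δt / A = 601.0 × 5400 / (406 km²) = 7.994 mm.
The 1-cm UH is the DRH scaled by (10 mm)/d, so U_p = 226.0 × 10/7.994 = 283 m³/s.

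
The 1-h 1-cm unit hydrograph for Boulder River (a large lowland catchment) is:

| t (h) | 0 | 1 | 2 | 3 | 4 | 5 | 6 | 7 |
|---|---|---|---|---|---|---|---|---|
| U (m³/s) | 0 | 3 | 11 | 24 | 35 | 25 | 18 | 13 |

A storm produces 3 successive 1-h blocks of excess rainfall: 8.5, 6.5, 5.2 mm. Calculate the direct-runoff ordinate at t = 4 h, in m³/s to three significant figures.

Q ≈ 51.1 m³/s

By discrete convolution, Q_j = Σ (P_i / 10 mm) · U_{j−i}.
At t = 4 h (j=4): Q = (8.5/10)·35 + (6.5/10)·24 + (5.2/10)·11 = 51.1 m³/s.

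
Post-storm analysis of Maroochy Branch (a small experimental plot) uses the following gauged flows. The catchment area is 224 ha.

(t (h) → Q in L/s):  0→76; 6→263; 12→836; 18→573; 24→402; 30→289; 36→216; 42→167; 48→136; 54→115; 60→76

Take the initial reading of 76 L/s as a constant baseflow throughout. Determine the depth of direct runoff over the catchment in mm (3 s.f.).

Direct runoff: 0.0, 187.0, 760.0, 497.0, 326.0, 213.0, 140.0, 91.0, 60.0, 39.0, 0.0 L/s; ΣQ_DR = 2313 L/s.
V = ΣQ_DR · Δt = 2313 × 21600 s = 4.996 × 10^7 L.
Over A = 224 ha, depth = V / A = 22.3 mm.

d ≈ 22.3 mm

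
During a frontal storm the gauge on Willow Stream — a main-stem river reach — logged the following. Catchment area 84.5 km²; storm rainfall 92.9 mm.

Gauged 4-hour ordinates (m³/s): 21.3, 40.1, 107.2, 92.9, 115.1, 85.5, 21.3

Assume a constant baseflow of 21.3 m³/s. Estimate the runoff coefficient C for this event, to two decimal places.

C ≈ 0.61

ΣQ_DR = 334.3 m³/s; V = ΣQ_DR·Δt = 4.814 × 10^6 m³.
Runoff depth d = V / A = 56.97 mm.
C = d / P = 56.97 / 92.9 = 0.61.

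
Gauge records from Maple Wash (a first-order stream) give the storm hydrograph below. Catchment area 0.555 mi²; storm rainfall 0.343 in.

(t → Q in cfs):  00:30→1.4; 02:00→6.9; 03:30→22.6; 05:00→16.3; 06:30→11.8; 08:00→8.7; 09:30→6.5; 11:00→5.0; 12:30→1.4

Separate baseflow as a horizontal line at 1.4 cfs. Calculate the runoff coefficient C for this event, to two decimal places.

C ≈ 0.83

ΣQ_DR = 68.00 cfs; V = ΣQ_DR·Δt = 3.672 × 10^5 ft³.
Runoff depth d = V / A = 0.2848 in.
C = d / P = 0.2848 / 0.343 = 0.83.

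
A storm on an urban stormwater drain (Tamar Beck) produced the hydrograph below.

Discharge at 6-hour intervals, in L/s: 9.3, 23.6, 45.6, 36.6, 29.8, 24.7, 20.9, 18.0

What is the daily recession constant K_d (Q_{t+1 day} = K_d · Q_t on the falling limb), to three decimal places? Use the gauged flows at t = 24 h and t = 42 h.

K_d ≈ 0.511

Between t = 24 h and t = 42 h the flow falls from 29.8 to 18.0 L/s over 3×6 h = 18 h.
Per-interval ratio K = (18.0/29.8)^(1/3) = 0.8453; K_d = K^(24/6) = 0.511.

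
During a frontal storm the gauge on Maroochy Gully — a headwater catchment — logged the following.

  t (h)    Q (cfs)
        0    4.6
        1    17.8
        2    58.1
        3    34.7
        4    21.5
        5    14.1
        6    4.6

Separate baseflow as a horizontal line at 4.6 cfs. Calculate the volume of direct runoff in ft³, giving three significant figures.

V ≈ 4.44 × 10^5 ft³

Direct-runoff ordinates (Q − Q_b): 0.0, 13.2, 53.5, 30.1, 16.9, 9.5, 0.0 cfs.
ΣQ_DR = 123.2 cfs.
With Δt = 1 h = 3600 s, V = ΣQ_DR · Δt = 123.2 × 3600 = 4.44 × 10^5 ft³.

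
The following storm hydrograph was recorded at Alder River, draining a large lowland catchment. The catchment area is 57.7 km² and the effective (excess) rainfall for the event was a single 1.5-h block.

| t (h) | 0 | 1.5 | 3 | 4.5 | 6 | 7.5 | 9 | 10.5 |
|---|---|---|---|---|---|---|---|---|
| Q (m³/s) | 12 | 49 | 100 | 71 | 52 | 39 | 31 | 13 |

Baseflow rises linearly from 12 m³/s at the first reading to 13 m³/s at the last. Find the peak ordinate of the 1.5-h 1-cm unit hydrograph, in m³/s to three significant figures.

U_p ≈ 35.1 m³/s

Direct runoff: 0.00, 36.86, 87.71, 58.57, 39.43, 26.29, 18.14, 0.00 m³/s; ΣQ_DR = 267.0 m³/s, peak = 87.71 m³/s.
Runoff depth d = ΣQ_DR·Δt / A = 267.0 × 5400 / (57.7 km²) = 24.99 mm.
The 1-cm UH is the DRH scaled by (10 mm)/d, so U_p = 87.71 × 10/24.99 = 35.1 m³/s.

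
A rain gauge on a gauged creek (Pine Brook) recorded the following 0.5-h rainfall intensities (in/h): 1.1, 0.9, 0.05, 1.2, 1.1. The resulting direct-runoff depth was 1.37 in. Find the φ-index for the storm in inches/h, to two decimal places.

φ ≈ 0.39 in/h

Only the 4 blocks with intensity above φ contribute runoff: 1.1, 0.9, 1.2, 1.1 in/h.
Σ(I−φ)·Δt = d  ⇒  (1.1+0.9+1.2+1.1 − 4φ)·0.5 = 1.37
φ = (4.300 − 1.37/0.5) / 4 = 0.39 in/h.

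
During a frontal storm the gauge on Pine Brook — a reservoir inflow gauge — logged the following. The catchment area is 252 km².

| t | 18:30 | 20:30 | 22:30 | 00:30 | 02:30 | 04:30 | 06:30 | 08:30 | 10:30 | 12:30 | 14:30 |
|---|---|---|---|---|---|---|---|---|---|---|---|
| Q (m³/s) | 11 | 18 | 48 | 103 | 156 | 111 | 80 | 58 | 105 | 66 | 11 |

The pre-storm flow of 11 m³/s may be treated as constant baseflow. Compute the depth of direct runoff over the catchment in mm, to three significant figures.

Direct runoff: 0.0, 7.0, 37.0, 92.0, 145.0, 100.0, 69.0, 47.0, 94.0, 55.0, 0.0 m³/s; ΣQ_DR = 646.0 m³/s.
V = ΣQ_DR · Δt = 646.0 × 7200 s = 4.651 × 10^6 m³.
Over A = 252 km², depth = V / A = 18.5 mm.

d ≈ 18.5 mm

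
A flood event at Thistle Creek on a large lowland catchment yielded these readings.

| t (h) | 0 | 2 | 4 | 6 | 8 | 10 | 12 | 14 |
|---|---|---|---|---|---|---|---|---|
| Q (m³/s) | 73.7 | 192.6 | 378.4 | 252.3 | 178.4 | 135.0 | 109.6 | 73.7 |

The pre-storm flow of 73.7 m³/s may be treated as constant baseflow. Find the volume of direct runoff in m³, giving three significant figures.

V ≈ 5.79 × 10^6 m³

Direct-runoff ordinates (Q − Q_b): 0.0, 118.9, 304.7, 178.6, 104.7, 61.3, 35.9, 0.0 m³/s.
ΣQ_DR = 804.1 m³/s.
With Δt = 2 h = 7200 s, V = ΣQ_DR · Δt = 804.1 × 7200 = 5.79 × 10^6 m³.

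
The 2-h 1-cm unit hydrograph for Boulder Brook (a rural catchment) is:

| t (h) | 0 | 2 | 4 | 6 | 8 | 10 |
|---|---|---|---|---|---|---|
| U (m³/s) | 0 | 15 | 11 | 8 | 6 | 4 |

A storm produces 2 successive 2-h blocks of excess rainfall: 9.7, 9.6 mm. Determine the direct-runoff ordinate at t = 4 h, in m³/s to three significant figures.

By discrete convolution, Q_j = Σ (P_i / 10 mm) · U_{j−i}.
At t = 4 h (j=2): Q = (9.7/10)·11 + (9.6/10)·15 = 25.1 m³/s.

Q ≈ 25.1 m³/s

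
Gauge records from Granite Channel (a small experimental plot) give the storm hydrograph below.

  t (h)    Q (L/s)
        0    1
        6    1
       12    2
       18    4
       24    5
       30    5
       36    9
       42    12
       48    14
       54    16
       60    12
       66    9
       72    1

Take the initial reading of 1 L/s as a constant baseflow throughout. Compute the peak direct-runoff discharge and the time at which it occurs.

Subtracting baseflow gives direct-runoff ordinates: 0.0, 0.0, 1.0, 3.0, 4.0, 4.0, 8.0, 11.0, 13.0, 15.0, 11.0, 8.0, 0.0 L/s.
The maximum is 15.0 L/s, occurring at the reading for t = 54 h.

Q_p = 15.0 L/s at t = 54 h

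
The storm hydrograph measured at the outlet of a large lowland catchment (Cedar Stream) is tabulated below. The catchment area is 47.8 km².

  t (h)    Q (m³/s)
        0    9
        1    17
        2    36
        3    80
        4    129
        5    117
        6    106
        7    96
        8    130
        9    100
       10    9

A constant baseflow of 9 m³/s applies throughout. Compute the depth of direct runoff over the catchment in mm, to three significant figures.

Direct runoff: 0.0, 8.0, 27.0, 71.0, 120.0, 108.0, 97.0, 87.0, 121.0, 91.0, 0.0 m³/s; ΣQ_DR = 730.0 m³/s.
V = ΣQ_DR · Δt = 730.0 × 3600 s = 2.628 × 10^6 m³.
Over A = 47.8 km², depth = V / A = 55.0 mm.

d ≈ 55.0 mm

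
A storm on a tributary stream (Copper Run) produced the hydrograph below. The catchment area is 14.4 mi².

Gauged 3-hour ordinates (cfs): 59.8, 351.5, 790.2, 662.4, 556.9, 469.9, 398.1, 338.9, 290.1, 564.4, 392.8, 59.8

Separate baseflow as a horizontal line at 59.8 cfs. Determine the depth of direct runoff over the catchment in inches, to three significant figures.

Direct runoff: 0.0, 291.7, 730.4, 602.6, 497.1, 410.1, 338.3, 279.1, 230.3, 504.6, 333.0, 0.0 cfs; ΣQ_DR = 4217 cfs.
V = ΣQ_DR · Δt = 4217 × 10800 s = 4.555 × 10^7 ft³.
Over A = 14.4 mi², depth = V / A = 1.36 in.

d ≈ 1.36 in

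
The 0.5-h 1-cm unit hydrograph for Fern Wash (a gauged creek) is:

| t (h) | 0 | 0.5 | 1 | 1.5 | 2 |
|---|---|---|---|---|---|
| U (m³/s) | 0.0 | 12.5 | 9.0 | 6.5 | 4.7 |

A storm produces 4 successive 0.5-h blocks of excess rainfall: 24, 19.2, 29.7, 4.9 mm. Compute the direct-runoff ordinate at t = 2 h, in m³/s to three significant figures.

By discrete convolution, Q_j = Σ (P_i / 10 mm) · U_{j−i}.
At t = 2 h (j=4): Q = (24/10)·4.7 + (19.2/10)·6.5 + (29.7/10)·9.0 + (4.9/10)·12.5 = 56.6 m³/s.

Q ≈ 56.6 m³/s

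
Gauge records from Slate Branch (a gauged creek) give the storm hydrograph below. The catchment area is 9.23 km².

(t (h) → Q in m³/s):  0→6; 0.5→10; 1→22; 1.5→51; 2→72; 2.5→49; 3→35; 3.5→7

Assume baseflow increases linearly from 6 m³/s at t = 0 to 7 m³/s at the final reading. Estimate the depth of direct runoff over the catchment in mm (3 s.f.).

d ≈ 39.0 mm

Direct runoff: 0.00, 3.86, 15.71, 44.57, 65.43, 42.29, 28.14, 0.00 m³/s; ΣQ_DR = 200.0 m³/s.
V = ΣQ_DR · Δt = 200.0 × 1800 s = 3.600 × 10^5 m³.
Over A = 9.23 km², depth = V / A = 39.0 mm.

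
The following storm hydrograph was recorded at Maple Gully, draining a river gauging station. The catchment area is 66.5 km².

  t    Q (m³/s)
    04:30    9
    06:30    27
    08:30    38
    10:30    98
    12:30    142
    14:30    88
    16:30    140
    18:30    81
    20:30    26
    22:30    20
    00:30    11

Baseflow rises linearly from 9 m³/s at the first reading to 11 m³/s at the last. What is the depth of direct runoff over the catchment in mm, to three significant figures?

d ≈ 61.7 mm

Direct runoff: 0.00, 17.80, 28.60, 88.40, 132.20, 78.00, 129.80, 70.60, 15.40, 9.20, 0.00 m³/s; ΣQ_DR = 570.0 m³/s.
V = ΣQ_DR · Δt = 570.0 × 7200 s = 4.104 × 10^6 m³.
Over A = 66.5 km², depth = V / A = 61.7 mm.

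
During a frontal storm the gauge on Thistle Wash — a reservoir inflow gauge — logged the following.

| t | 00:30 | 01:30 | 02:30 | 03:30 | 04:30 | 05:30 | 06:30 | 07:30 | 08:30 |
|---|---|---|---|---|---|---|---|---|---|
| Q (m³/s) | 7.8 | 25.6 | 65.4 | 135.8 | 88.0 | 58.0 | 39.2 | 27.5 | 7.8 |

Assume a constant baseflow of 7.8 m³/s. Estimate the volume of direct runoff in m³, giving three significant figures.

V ≈ 1.39 × 10^6 m³

Direct-runoff ordinates (Q − Q_b): 0.0, 17.8, 57.6, 128.0, 80.2, 50.2, 31.4, 19.7, 0.0 m³/s.
ΣQ_DR = 384.9 m³/s.
With Δt = 1 h = 3600 s, V = ΣQ_DR · Δt = 384.9 × 3600 = 1.39 × 10^6 m³.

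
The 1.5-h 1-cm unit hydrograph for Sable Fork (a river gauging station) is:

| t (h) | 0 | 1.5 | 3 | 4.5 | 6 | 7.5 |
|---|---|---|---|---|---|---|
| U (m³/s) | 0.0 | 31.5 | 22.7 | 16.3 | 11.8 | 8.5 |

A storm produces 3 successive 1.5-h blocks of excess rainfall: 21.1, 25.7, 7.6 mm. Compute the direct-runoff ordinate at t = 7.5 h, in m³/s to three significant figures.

Q ≈ 60.6 m³/s

By discrete convolution, Q_j = Σ (P_i / 10 mm) · U_{j−i}.
At t = 7.5 h (j=5): Q = (21.1/10)·8.5 + (25.7/10)·11.8 + (7.6/10)·16.3 = 60.6 m³/s.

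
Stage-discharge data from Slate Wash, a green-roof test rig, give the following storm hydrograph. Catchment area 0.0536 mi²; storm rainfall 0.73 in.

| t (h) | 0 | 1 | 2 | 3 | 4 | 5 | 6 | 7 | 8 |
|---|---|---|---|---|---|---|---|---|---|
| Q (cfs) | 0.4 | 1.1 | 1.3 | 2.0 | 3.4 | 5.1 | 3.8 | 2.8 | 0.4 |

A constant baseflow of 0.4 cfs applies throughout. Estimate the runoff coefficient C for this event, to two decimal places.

ΣQ_DR = 16.70 cfs; V = ΣQ_DR·Δt = 60120 ft³.
Runoff depth d = V / A = 0.4828 in.
C = d / P = 0.4828 / 0.73 = 0.66.

C ≈ 0.66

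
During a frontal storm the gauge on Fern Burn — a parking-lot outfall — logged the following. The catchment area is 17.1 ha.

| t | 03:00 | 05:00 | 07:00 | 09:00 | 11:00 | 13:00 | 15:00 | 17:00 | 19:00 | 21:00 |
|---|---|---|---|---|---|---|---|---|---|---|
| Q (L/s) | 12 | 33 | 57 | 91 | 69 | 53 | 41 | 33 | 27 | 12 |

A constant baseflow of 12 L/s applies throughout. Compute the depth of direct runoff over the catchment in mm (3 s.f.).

Direct runoff: 0.0, 21.0, 45.0, 79.0, 57.0, 41.0, 29.0, 21.0, 15.0, 0.0 L/s; ΣQ_DR = 308.0 L/s.
V = ΣQ_DR · Δt = 308.0 × 7200 s = 2.218 × 10^6 L.
Over A = 17.1 ha, depth = V / A = 13.0 mm.

d ≈ 13.0 mm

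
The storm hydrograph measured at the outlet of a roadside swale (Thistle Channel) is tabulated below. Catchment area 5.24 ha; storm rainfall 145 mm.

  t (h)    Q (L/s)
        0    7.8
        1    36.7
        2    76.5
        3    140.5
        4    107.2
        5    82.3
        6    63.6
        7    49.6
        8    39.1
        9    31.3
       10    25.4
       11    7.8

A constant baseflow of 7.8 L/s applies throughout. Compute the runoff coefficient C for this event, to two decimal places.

ΣQ_DR = 574.2 L/s; V = ΣQ_DR·Δt = 2.067 × 10^6 L.
Runoff depth d = V / A = 39.45 mm.
C = d / P = 39.45 / 145 = 0.27.

C ≈ 0.27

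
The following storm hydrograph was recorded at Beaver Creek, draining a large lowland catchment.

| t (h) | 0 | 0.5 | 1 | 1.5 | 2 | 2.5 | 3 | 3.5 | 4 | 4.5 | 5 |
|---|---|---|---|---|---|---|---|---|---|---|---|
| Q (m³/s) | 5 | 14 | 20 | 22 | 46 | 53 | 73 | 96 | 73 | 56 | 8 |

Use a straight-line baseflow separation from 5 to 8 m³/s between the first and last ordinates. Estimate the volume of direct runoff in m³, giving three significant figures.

V ≈ 7.10 × 10^5 m³

Direct-runoff ordinates (Q − Q_b): 0.00, 8.70, 14.40, 16.10, 39.80, 46.50, 66.20, 88.90, 65.60, 48.30, 0.00 m³/s.
ΣQ_DR = 394.5 m³/s.
With Δt = 0.5 h = 1800 s, V = ΣQ_DR · Δt = 394.5 × 1800 = 7.10 × 10^5 m³.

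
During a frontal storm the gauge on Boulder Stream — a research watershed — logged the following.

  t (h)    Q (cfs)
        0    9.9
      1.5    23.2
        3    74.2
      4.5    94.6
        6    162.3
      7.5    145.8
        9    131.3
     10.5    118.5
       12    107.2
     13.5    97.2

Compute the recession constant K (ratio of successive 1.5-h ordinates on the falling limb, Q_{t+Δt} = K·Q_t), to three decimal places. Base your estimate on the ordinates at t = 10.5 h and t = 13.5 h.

K ≈ 0.906

Using the recession-limb readings at t = 10.5 h and t = 13.5 h: Q falls from 118.5 to 97.2 cfs over 2 intervals.
K = (Q₂/Q₁)^(1/2) = (97.2/118.5)^(1/2) = 0.906.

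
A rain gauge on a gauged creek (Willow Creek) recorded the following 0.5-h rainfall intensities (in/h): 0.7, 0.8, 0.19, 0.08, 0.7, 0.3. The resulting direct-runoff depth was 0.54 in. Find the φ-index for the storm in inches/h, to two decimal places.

φ ≈ 0.37 in/h

Only the 3 blocks with intensity above φ contribute runoff: 0.7, 0.8, 0.7 in/h.
Σ(I−φ)·Δt = d  ⇒  (0.7+0.8+0.7 − 3φ)·0.5 = 0.54
φ = (2.200 − 0.54/0.5) / 3 = 0.37 in/h.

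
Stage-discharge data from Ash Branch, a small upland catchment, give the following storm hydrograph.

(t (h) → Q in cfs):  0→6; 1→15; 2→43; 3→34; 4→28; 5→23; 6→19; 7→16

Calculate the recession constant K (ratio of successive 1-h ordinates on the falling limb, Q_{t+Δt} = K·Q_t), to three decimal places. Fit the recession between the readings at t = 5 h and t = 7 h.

K ≈ 0.834

Using the recession-limb readings at t = 5 h and t = 7 h: Q falls from 23 to 16 cfs over 2 intervals.
K = (Q₂/Q₁)^(1/2) = (16/23)^(1/2) = 0.834.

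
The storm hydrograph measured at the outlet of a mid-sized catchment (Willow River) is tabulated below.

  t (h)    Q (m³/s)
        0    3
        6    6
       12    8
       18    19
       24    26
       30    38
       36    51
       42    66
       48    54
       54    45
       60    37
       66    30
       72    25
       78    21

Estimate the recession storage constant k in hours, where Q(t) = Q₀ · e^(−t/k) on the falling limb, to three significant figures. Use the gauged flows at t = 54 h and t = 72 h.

k ≈ 30.6 h

On the falling limb, Q drops from 45 to 25 m³/s between t = 54 h and t = 72 h (Δt = 18 h).
k = −Δt / ln(Q₂/Q₁) = −18 / ln(25/45) = 30.6 h.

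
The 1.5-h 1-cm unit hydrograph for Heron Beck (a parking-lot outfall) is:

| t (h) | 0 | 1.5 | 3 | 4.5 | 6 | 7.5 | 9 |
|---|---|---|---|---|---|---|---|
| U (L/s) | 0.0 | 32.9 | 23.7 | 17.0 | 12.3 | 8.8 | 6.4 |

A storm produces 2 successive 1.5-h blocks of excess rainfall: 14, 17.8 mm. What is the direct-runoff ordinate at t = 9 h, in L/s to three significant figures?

Q ≈ 24.6 L/s

By discrete convolution, Q_j = Σ (P_i / 10 mm) · U_{j−i}.
At t = 9 h (j=6): Q = (14/10)·6.4 + (17.8/10)·8.8 = 24.6 L/s.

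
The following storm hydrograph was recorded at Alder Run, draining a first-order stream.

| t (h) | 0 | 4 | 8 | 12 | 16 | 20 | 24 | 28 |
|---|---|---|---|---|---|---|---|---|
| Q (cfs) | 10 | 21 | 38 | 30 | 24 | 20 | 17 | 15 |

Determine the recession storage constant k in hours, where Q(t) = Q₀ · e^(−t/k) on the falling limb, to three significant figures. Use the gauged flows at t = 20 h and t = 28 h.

On the falling limb, Q drops from 20 to 15 cfs between t = 20 h and t = 28 h (Δt = 8 h).
k = −Δt / ln(Q₂/Q₁) = −8 / ln(15/20) = 27.8 h.

k ≈ 27.8 h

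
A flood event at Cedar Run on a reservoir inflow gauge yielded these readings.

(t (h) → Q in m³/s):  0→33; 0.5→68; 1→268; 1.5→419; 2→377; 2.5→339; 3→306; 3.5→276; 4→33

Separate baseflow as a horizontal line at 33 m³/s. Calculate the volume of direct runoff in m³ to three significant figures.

V ≈ 3.28 × 10^6 m³

Direct-runoff ordinates (Q − Q_b): 0.0, 35.0, 235.0, 386.0, 344.0, 306.0, 273.0, 243.0, 0.0 m³/s.
ΣQ_DR = 1822 m³/s.
With Δt = 0.5 h = 1800 s, V = ΣQ_DR · Δt = 1822 × 1800 = 3.28 × 10^6 m³.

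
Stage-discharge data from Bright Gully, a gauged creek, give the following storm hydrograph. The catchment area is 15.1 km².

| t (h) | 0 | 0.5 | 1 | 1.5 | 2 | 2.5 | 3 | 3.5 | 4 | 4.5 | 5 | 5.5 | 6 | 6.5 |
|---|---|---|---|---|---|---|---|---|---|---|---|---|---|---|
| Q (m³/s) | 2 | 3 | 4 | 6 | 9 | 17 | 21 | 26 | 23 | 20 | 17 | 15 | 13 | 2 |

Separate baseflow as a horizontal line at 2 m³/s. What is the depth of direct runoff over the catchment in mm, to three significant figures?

Direct runoff: 0.0, 1.0, 2.0, 4.0, 7.0, 15.0, 19.0, 24.0, 21.0, 18.0, 15.0, 13.0, 11.0, 0.0 m³/s; ΣQ_DR = 150.0 m³/s.
V = ΣQ_DR · Δt = 150.0 × 1800 s = 2.700 × 10^5 m³.
Over A = 15.1 km², depth = V / A = 17.9 mm.

d ≈ 17.9 mm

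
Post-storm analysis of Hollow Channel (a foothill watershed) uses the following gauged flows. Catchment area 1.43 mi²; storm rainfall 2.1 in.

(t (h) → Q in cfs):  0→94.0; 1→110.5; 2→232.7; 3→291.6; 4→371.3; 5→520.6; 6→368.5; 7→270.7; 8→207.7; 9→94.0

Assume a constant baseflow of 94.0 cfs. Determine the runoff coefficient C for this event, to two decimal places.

C ≈ 0.84

ΣQ_DR = 1622 cfs; V = ΣQ_DR·Δt = 5.838 × 10^6 ft³.
Runoff depth d = V / A = 1.757 in.
C = d / P = 1.757 / 2.1 = 0.84.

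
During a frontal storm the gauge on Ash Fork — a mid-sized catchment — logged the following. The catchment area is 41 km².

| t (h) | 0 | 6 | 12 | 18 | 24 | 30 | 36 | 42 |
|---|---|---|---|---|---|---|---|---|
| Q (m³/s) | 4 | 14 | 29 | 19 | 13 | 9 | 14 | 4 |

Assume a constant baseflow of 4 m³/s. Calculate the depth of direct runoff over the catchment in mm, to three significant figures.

Direct runoff: 0.0, 10.0, 25.0, 15.0, 9.0, 5.0, 10.0, 0.0 m³/s; ΣQ_DR = 74.00 m³/s.
V = ΣQ_DR · Δt = 74.00 × 21600 s = 1.598 × 10^6 m³.
Over A = 41 km², depth = V / A = 39.0 mm.

d ≈ 39.0 mm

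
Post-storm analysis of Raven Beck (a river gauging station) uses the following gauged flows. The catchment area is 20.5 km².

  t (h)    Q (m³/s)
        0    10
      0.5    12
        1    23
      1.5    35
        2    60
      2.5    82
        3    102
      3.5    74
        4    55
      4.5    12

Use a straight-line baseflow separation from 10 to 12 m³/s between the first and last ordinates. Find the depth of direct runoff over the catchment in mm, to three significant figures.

d ≈ 31.2 mm

Direct runoff: 0.00, 1.78, 12.56, 24.33, 49.11, 70.89, 90.67, 62.44, 43.22, 0.00 m³/s; ΣQ_DR = 355.0 m³/s.
V = ΣQ_DR · Δt = 355.0 × 1800 s = 6.390 × 10^5 m³.
Over A = 20.5 km², depth = V / A = 31.2 mm.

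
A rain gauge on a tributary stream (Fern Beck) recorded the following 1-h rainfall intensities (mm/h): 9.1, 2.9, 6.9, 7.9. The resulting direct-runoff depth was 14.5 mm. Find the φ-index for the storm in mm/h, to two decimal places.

Only the 3 blocks with intensity above φ contribute runoff: 9.1, 6.9, 7.9 mm/h.
Σ(I−φ)·Δt = d  ⇒  (9.1+6.9+7.9 − 3φ)·1 = 14.5
φ = (23.90 − 14.5/1) / 3 = 3.13 mm/h.

φ ≈ 3.13 mm/h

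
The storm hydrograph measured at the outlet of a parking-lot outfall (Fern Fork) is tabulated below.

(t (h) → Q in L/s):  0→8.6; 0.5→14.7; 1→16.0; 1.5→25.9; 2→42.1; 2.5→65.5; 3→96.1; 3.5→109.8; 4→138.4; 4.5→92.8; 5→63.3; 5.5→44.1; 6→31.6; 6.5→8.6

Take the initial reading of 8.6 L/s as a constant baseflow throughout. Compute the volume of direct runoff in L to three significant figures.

V ≈ 1.15 × 10^6 L

Direct-runoff ordinates (Q − Q_b): 0.0, 6.1, 7.4, 17.3, 33.5, 56.9, 87.5, 101.2, 129.8, 84.2, 54.7, 35.5, 23.0, 0.0 L/s.
ΣQ_DR = 637.1 L/s.
With Δt = 0.5 h = 1800 s, V = ΣQ_DR · Δt = 637.1 × 1800 = 1.15 × 10^6 L.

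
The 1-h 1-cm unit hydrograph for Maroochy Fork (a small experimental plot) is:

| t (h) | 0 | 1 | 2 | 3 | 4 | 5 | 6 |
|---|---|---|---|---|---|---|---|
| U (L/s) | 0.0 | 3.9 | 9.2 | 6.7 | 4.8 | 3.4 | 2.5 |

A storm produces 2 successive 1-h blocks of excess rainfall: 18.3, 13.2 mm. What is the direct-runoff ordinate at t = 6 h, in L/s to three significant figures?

By discrete convolution, Q_j = Σ (P_i / 10 mm) · U_{j−i}.
At t = 6 h (j=6): Q = (18.3/10)·2.5 + (13.2/10)·3.4 = 9.06 L/s.

Q ≈ 9.06 L/s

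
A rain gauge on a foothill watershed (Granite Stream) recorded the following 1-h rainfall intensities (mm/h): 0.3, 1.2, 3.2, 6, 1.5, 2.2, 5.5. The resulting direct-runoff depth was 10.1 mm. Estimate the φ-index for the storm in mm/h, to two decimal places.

φ ≈ 1.70 mm/h

Only the 4 blocks with intensity above φ contribute runoff: 3.2, 6, 2.2, 5.5 mm/h.
Σ(I−φ)·Δt = d  ⇒  (3.2+6+2.2+5.5 − 4φ)·1 = 10.1
φ = (16.90 − 10.1/1) / 4 = 1.70 mm/h.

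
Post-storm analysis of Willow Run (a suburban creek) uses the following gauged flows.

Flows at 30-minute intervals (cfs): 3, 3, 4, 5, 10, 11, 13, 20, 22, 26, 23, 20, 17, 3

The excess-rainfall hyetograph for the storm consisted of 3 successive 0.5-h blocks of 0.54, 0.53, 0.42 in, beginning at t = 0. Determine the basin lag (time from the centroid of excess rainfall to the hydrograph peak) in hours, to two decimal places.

t_L ≈ 3.79 h

Centroid of excess rainfall: t_c = Σ P_i·t̄_i / ΣP_i = 0.7097 h (block centres at 0.25, 0.75, 1.25 h).
Hydrograph peak occurs at t = 4.5 h, so basin lag t_L = 4.5 − 0.7097 = 3.79 h.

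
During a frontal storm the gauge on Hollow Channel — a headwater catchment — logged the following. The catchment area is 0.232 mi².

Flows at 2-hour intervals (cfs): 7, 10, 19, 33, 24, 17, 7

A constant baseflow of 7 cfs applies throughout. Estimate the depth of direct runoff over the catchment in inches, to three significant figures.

Direct runoff: 0.0, 3.0, 12.0, 26.0, 17.0, 10.0, 0.0 cfs; ΣQ_DR = 68.00 cfs.
V = ΣQ_DR · Δt = 68.00 × 7200 s = 4.896 × 10^5 ft³.
Over A = 0.232 mi², depth = V / A = 0.908 in.

d ≈ 0.908 in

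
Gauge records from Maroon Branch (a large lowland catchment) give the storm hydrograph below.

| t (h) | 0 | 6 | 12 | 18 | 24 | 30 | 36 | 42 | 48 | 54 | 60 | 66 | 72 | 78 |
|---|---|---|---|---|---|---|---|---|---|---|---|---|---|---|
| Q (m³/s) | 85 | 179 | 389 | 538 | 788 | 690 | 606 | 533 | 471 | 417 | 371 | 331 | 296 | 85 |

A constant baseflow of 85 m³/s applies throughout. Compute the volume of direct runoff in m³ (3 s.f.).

Direct-runoff ordinates (Q − Q_b): 0.0, 94.0, 304.0, 453.0, 703.0, 605.0, 521.0, 448.0, 386.0, 332.0, 286.0, 246.0, 211.0, 0.0 m³/s.
ΣQ_DR = 4589 m³/s.
With Δt = 6 h = 21600 s, V = ΣQ_DR · Δt = 4589 × 21600 = 9.91 × 10^7 m³.

V ≈ 9.91 × 10^7 m³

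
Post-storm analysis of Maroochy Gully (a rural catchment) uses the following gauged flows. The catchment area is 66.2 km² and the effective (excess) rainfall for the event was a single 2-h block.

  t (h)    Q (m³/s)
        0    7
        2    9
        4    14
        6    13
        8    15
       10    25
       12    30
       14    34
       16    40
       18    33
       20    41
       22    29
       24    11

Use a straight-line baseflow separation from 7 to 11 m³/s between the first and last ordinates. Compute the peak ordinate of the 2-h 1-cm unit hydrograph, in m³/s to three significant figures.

U_p ≈ 15.3 m³/s

Direct runoff: 0.00, 1.67, 6.33, 5.00, 6.67, 16.33, 21.00, 24.67, 30.33, 23.00, 30.67, 18.33, 0.00 m³/s; ΣQ_DR = 184.0 m³/s, peak = 30.67 m³/s.
Runoff depth d = ΣQ_DR·Δt / A = 184.0 × 7200 / (66.2 km²) = 20.01 mm.
The 1-cm UH is the DRH scaled by (10 mm)/d, so U_p = 30.67 × 10/20.01 = 15.3 m³/s.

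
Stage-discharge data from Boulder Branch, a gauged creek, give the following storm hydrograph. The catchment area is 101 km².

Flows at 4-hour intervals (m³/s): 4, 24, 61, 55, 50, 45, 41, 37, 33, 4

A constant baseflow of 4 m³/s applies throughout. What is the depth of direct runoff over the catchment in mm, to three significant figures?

d ≈ 44.8 mm

Direct runoff: 0.0, 20.0, 57.0, 51.0, 46.0, 41.0, 37.0, 33.0, 29.0, 0.0 m³/s; ΣQ_DR = 314.0 m³/s.
V = ΣQ_DR · Δt = 314.0 × 14400 s = 4.522 × 10^6 m³.
Over A = 101 km², depth = V / A = 44.8 mm.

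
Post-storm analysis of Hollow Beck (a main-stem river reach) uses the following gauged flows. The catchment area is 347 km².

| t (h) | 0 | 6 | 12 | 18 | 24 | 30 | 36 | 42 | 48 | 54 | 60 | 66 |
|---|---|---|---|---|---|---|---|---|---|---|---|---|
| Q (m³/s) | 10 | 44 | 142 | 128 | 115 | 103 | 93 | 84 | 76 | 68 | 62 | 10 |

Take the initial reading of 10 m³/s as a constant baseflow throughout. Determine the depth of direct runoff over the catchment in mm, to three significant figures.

d ≈ 50.7 mm

Direct runoff: 0.0, 34.0, 132.0, 118.0, 105.0, 93.0, 83.0, 74.0, 66.0, 58.0, 52.0, 0.0 m³/s; ΣQ_DR = 815.0 m³/s.
V = ΣQ_DR · Δt = 815.0 × 21600 s = 1.760 × 10^7 m³.
Over A = 347 km², depth = V / A = 50.7 mm.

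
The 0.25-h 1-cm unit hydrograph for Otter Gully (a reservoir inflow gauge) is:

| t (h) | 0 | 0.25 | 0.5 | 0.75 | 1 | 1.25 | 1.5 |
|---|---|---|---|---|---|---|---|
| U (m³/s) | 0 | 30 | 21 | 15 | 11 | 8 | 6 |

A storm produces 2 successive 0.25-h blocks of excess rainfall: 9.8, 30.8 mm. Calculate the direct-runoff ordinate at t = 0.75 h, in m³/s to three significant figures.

Q ≈ 79.4 m³/s

By discrete convolution, Q_j = Σ (P_i / 10 mm) · U_{j−i}.
At t = 0.75 h (j=3): Q = (9.8/10)·15 + (30.8/10)·21 = 79.4 m³/s.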